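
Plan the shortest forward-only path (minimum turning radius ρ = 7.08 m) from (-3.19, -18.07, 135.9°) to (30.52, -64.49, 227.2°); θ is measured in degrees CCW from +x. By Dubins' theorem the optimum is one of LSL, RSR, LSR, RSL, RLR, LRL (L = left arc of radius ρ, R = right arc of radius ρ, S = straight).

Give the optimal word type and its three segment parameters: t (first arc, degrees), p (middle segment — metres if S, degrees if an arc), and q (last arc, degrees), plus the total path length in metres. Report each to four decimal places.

Let ψ = atan2(Δy, Δx) = atan2(-46.42, 33.71) = -54.0130° be the start→goal bearing.
Normalize: d = |goal − start| / ρ = 57.368811/7.08 = 8.102939, α = (θ_start − ψ) mod 360° = 189.9130° = 3.314607 rad, β = (θ_goal − ψ) mod 360° = 281.2130° = 4.908093 rad.
Common terms: sin α = -0.172153, cos α = -0.985070, sin β = -0.980911, cos β = 0.194457, cos(α−β) = -0.022687, d² = 65.657628. Work in radians in the unit-radius frame; every candidate has L = ρ·(t + p + q).
LSL: p² = 2 + d² − 2cos(α−β) + 2d(sin α − sin β) = 80.809640; p = √p² = 8.989418; φ = atan2(cos β − cos α, d + sin α − sin β) = 0.131592 rad; t = (φ − α) mod 2π = 3.100170 rad, q = (β − φ) mod 2π = 4.776501 rad → L = 7.08·(3.100170 + 8.989418 + 4.776501) = 7.08·16.866089 = 119.411911 m
RSR: p² = 2 + d² − 2cos(α−β) + 2d(sin β − sin α) = 54.596365; p = √p² = 7.388935; φ = atan2(cos α − cos β, d − sin α + sin β) = -0.160320 rad; t = (α − φ) mod 2π = 3.474928 rad, q = (φ − β) mod 2π = 1.214772 rad → L = 7.08·(3.474928 + 7.388935 + 1.214772) = 7.08·12.078635 = 85.516736 m
LSR: p² = d² − 2 + 2cos(α−β) + 2d(sin α + sin β) = 44.925840; p = √p² = 6.702674; φ = atan2(−cos α − cos β, d + sin α + sin β) − atan2(−2, p) = 0.403250 rad; t = (φ − α) mod 2π = 3.371828 rad, q = (φ − β) mod 2π = 1.778342 rad → L = 7.08·(3.371828 + 6.702674 + 1.778342) = 7.08·11.852844 = 83.918138 m
RSL: p² = d² − 2 + 2cos(α−β) − 2d(sin α + sin β) = 82.298666; p = √p² = 9.071861; φ = atan2(cos α + cos β, d − sin α − sin β) − atan2(2, p) = -0.302200 rad; t = (α − φ) mod 2π = 3.616808 rad, q = (β − φ) mod 2π = 5.210293 rad → L = 7.08·(3.616808 + 9.071861 + 5.210293) = 7.08·17.898962 = 126.724652 m
RLR: c = (6 − d² + 2cos(α−β) + 2d(sin α − sin β))/8 = -5.824546, |c| > 1 → infeasible
LRL: c = (6 − d² + 2cos(α−β) − 2d(sin α − sin β))/8 = -9.101205, |c| > 1 → infeasible
Shortest: LSR with L = 83.918138 m ≈ 83.9181 m
Convert LSR to answer units (arcs ×180/π): t = 3.371828·180/π = 193.1915°, p = ρ·p = 7.08·6.702674 = 47.4549 m, q = 1.778342·180/π = 101.8915°, L = 83.9181 m.

LSR: t = 193.1915°, p = 47.4549 m, q = 101.8915°, L = 83.9181 m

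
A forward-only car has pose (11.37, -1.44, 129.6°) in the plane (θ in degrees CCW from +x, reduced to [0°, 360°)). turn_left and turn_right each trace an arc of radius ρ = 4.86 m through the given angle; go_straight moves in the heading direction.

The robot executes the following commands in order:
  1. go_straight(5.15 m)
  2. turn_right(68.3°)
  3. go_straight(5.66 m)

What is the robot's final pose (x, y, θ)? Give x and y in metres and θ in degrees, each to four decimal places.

(10.2871, 12.9246, 61.3000°)

set_pose: (x, y, θ) = (11.3700, -1.4400, 129.6000°), ρ = 4.86
go_straight(5.15): x += 5.15·cos θ, y += 5.15·sin θ → (8.0873, 2.5281, 129.6000°)
turn_right(68.3°): centre at ρ to the right, rotate −68.3° → (7.5690, 7.9599, 61.3000°)
go_straight(5.66): x += 5.66·cos θ, y += 5.66·sin θ → (10.2871, 12.9246, 61.3000°)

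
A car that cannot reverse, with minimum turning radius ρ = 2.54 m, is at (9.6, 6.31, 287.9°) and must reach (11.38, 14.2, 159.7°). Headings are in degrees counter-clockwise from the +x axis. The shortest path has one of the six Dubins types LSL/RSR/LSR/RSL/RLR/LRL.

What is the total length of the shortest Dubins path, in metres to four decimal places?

15.2409 m

Let ψ = atan2(Δy, Δx) = atan2(7.89, 1.78) = 77.2868° be the start→goal bearing.
Normalize: d = |goal − start| / ρ = 8.088294/2.54 = 3.184368, α = (θ_start − ψ) mod 360° = 210.6132° = 3.675894 rad, β = (θ_goal − ψ) mod 360° = 82.4132° = 1.438382 rad.
Common terms: sin α = -0.509240, cos α = -0.860625, sin β = 0.991246, cos β = 0.132028, cos(α−β) = -0.618408, d² = 10.140198. Work in radians in the unit-radius frame; every candidate has L = ρ·(t + p + q).
LSL: p² = 2 + d² − 2cos(α−β) + 2d(sin α − sin β) = 3.820817; p = √p² = 1.954691; φ = atan2(cos β − cos α, d + sin α − sin β) = 0.532665 rad; t = (φ − α) mod 2π = 3.139956 rad, q = (β − φ) mod 2π = 0.905717 rad → L = 2.54·(3.139956 + 1.954691 + 0.905717) = 2.54·6.000364 = 15.240925 m
RSR: p² = 2 + d² − 2cos(α−β) + 2d(sin β − sin α) = 22.933212; p = √p² = 4.788863; φ = atan2(cos α − cos β, d − sin α + sin β) = -0.208797 rad; t = (α − φ) mod 2π = 3.884691 rad, q = (φ − β) mod 2π = 4.636006 rad → L = 2.54·(3.884691 + 4.788863 + 4.636006) = 2.54·13.309561 = 33.806284 m
LSR: p² = d² − 2 + 2cos(α−β) + 2d(sin α + sin β) = 9.973151; p = √p² = 3.158030; φ = atan2(−cos α − cos β, d + sin α + sin β) − atan2(−2, p) = 0.760719 rad; t = (φ − α) mod 2π = 3.368010 rad, q = (φ − β) mod 2π = 5.605522 rad → L = 2.54·(3.368010 + 3.158030 + 5.605522) = 2.54·12.131561 = 30.814166 m
RSL: p² = d² − 2 + 2cos(α−β) − 2d(sin α + sin β) = 3.833611; p = √p² = 1.957961; φ = atan2(cos α + cos β, d − sin α − sin β) − atan2(2, p) = -1.059372 rad; t = (α − φ) mod 2π = 4.735266 rad, q = (β − φ) mod 2π = 2.497754 rad → L = 2.54·(4.735266 + 1.957961 + 2.497754) = 2.54·9.190981 = 23.345091 m
RLR: c = (6 − d² + 2cos(α−β) + 2d(sin α − sin β))/8 = -1.866652, |c| > 1 → infeasible
LRL: c = (6 − d² + 2cos(α−β) − 2d(sin α − sin β))/8 = 0.522398; p = 2π − arccos c = 5.262050 rad; φ = atan2(cos β − cos α, d + sin α − sin β) = 0.532665 rad; t = (φ − α + p/2) mod 2π = 5.770981 rad, q = (β − α − t + p) mod 2π = 3.536742 rad → L = 2.54·(5.770981 + 5.262050 + 3.536742) = 2.54·14.569772 = 37.007222 m
Shortest: LSL with L = 15.240925 m ≈ 15.2409 m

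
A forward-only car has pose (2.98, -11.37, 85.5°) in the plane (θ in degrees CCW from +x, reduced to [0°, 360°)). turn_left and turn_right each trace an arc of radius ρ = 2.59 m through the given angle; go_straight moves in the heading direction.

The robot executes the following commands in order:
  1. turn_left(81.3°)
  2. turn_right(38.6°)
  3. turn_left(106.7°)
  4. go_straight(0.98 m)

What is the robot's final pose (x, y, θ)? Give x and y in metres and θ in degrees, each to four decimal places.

(-5.1724, -8.6395, 234.9000°)

set_pose: (x, y, θ) = (2.9800, -11.3700, 85.5000°), ρ = 2.59
turn_left(81.3°): centre at ρ to the left, rotate +81.3° → (0.9894, -8.6452, 166.8000°)
turn_right(38.6°): centre at ρ to the right, rotate −38.6° → (-0.4545, -7.7253, 128.2000°)
turn_left(106.7°): centre at ρ to the left, rotate +106.7° → (-4.6089, -7.8377, 234.9000°)
go_straight(0.98): x += 0.98·cos θ, y += 0.98·sin θ → (-5.1724, -8.6395, 234.9000°)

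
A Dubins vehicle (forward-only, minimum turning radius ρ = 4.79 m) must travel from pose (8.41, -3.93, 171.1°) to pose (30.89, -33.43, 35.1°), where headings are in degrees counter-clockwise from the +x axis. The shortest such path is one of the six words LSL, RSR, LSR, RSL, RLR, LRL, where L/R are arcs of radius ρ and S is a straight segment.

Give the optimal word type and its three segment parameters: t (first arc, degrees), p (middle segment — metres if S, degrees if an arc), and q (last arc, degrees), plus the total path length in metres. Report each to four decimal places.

Let ψ = atan2(Δy, Δx) = atan2(-29.50, 22.48) = -52.6914° be the start→goal bearing.
Normalize: d = |goal − start| / ρ = 37.089087/4.79 = 7.743024, α = (θ_start − ψ) mod 360° = 223.7914° = 3.905896 rad, β = (θ_goal − ψ) mod 360° = 87.7914° = 1.532248 rad.
Common terms: sin α = -0.692034, cos α = -0.721864, sin β = 0.999257, cos β = 0.038538, cos(α−β) = -0.719340, d² = 59.954428. Work in radians in the unit-radius frame; every candidate has L = ρ·(t + p + q).
LSL: p² = 2 + d² − 2cos(α−β) + 2d(sin α − sin β) = 37.201684; p = √p² = 6.099318; φ = atan2(cos β − cos α, d + sin α − sin β) = 0.124995 rad; t = (φ − α) mod 2π = 2.502284 rad, q = (β − φ) mod 2π = 1.407253 rad → L = 4.79·(2.502284 + 6.099318 + 1.407253) = 4.79·10.008856 = 47.942419 m
RSR: p² = 2 + d² − 2cos(α−β) + 2d(sin β − sin α) = 89.584532; p = √p² = 9.464911; φ = atan2(cos α − cos β, d − sin α + sin β) = -0.080426 rad; t = (α − φ) mod 2π = 3.986322 rad, q = (φ − β) mod 2π = 4.670511 rad → L = 4.79·(3.986322 + 9.464911 + 4.670511) = 4.79·18.121744 = 86.803152 m
LSR: p² = d² − 2 + 2cos(α−β) + 2d(sin α + sin β) = 61.273414; p = √p² = 7.827734; φ = atan2(−cos α − cos β, d + sin α + sin β) − atan2(−2, p) = 0.334830 rad; t = (φ − α) mod 2π = 2.712119 rad, q = (φ − β) mod 2π = 5.085767 rad → L = 4.79·(2.712119 + 7.827734 + 5.085767) = 4.79·15.625619 = 74.846715 m
RSL: p² = d² − 2 + 2cos(α−β) − 2d(sin α + sin β) = 51.758084; p = √p² = 7.194309; φ = atan2(cos α + cos β, d − sin α − sin β) − atan2(2, p) = -0.362790 rad; t = (α − φ) mod 2π = 4.268686 rad, q = (β − φ) mod 2π = 1.895039 rad → L = 4.79·(4.268686 + 7.194309 + 1.895039) = 4.79·13.358034 = 63.984984 m
RLR: c = (6 − d² + 2cos(α−β) + 2d(sin α − sin β))/8 = -10.198067, |c| > 1 → infeasible
LRL: c = (6 − d² + 2cos(α−β) − 2d(sin α − sin β))/8 = -3.650210, |c| > 1 → infeasible
Shortest: LSL with L = 47.942419 m ≈ 47.9424 m
Convert LSL to answer units (arcs ×180/π): t = 2.502284·180/π = 143.3703°, p = ρ·p = 4.79·6.099318 = 29.2157 m, q = 1.407253·180/π = 80.6297°, L = 47.9424 m.

LSL: t = 143.3703°, p = 29.2157 m, q = 80.6297°, L = 47.9424 m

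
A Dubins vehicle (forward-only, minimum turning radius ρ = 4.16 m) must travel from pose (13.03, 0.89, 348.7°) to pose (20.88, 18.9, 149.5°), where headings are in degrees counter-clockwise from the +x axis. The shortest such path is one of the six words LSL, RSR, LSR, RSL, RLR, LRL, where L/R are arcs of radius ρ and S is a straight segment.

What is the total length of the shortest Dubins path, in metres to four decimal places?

23.1330 m

Let ψ = atan2(Δy, Δx) = atan2(18.01, 7.85) = 66.4491° be the start→goal bearing.
Normalize: d = |goal − start| / ρ = 19.646440/4.16 = 4.722702, α = (θ_start − ψ) mod 360° = 282.2509° = 4.926207 rad, β = (θ_goal − ψ) mod 360° = 83.0509° = 1.449512 rad.
Common terms: sin α = -0.977228, cos α = 0.212193, sin β = 0.992654, cos β = 0.120988, cos(α−β) = -0.944376, d² = 22.303913. Work in radians in the unit-radius frame; every candidate has L = ρ·(t + p + q).
LSL: p² = 2 + d² − 2cos(α−β) + 2d(sin α − sin β) = 7.586337; p = √p² = 2.754331; φ = atan2(cos β − cos α, d + sin α − sin β) = -0.033119 rad; t = (φ − α) mod 2π = 1.323858 rad, q = (β − φ) mod 2π = 1.482631 rad → L = 4.16·(1.323858 + 2.754331 + 1.482631) = 4.16·5.560820 = 23.133011 m
RSR: p² = 2 + d² − 2cos(α−β) + 2d(sin β − sin α) = 44.798995; p = √p² = 6.693205; φ = atan2(cos α − cos β, d − sin α + sin β) = 0.013627 rad; t = (α − φ) mod 2π = 4.912580 rad, q = (φ − β) mod 2π = 4.847301 rad → L = 4.16·(4.912580 + 6.693205 + 4.847301) = 4.16·16.453086 = 68.444839 m
LSR: p² = d² − 2 + 2cos(α−β) + 2d(sin α + sin β) = 18.560867; p = √p² = 4.308232; φ = atan2(−cos α − cos β, d + sin α + sin β) − atan2(−2, p) = 0.364419 rad; t = (φ − α) mod 2π = 1.721397 rad, q = (φ − β) mod 2π = 5.198093 rad → L = 4.16·(1.721397 + 4.308232 + 5.198093) = 4.16·11.227722 = 46.707323 m
RSL: p² = d² − 2 + 2cos(α−β) − 2d(sin α + sin β) = 18.269454; p = √p² = 4.274278; φ = atan2(cos α + cos β, d − sin α − sin β) − atan2(2, p) = -0.366990 rad; t = (α − φ) mod 2π = 5.293197 rad, q = (β − φ) mod 2π = 1.816501 rad → L = 4.16·(5.293197 + 4.274278 + 1.816501) = 4.16·11.383977 = 47.357344 m
RLR: c = (6 − d² + 2cos(α−β) + 2d(sin α − sin β))/8 = -4.599874, |c| > 1 → infeasible
LRL: c = (6 − d² + 2cos(α−β) − 2d(sin α − sin β))/8 = 0.051708; p = 2π − arccos c = 4.764120 rad; φ = atan2(cos β − cos α, d + sin α − sin β) = -0.033119 rad; t = (φ − α + p/2) mod 2π = 3.705918 rad, q = (β − α − t + p) mod 2π = 3.864691 rad → L = 4.16·(3.705918 + 4.764120 + 3.864691) = 4.16·12.334729 = 51.312474 m
Shortest: LSL with L = 23.133011 m ≈ 23.1330 m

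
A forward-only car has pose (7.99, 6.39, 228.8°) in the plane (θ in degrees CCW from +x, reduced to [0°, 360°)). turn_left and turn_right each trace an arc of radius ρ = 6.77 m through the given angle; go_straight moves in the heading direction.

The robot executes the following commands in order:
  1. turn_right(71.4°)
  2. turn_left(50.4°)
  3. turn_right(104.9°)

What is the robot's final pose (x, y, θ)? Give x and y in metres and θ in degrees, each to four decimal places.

(-15.2212, 8.8149, 102.9000°)

set_pose: (x, y, θ) = (7.9900, 6.3900, 228.8000°), ρ = 6.77
turn_right(71.4°): centre at ρ to the right, rotate −71.4° → (0.2945, 4.5992, 157.4000°)
turn_left(50.4°): centre at ρ to the left, rotate +50.4° → (-5.4646, 4.3377, 207.8000°)
turn_right(104.9°): centre at ρ to the right, rotate −104.9° → (-15.2212, 8.8149, 102.9000°)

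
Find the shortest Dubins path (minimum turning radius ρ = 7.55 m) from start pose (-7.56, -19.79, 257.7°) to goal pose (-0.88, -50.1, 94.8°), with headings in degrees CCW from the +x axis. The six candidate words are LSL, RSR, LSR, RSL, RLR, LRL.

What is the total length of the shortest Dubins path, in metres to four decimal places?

56.4363 m

Let ψ = atan2(Δy, Δx) = atan2(-30.31, 6.68) = -77.5713° be the start→goal bearing.
Normalize: d = |goal − start| / ρ = 31.037373/7.55 = 4.110910, α = (θ_start − ψ) mod 360° = 335.2713° = 5.851588 rad, β = (θ_goal − ψ) mod 360° = 172.3713° = 3.008447 rad.
Common terms: sin α = -0.418322, cos α = 0.908299, sin β = 0.132753, cos β = -0.991149, cos(α−β) = -0.955793, d² = 16.899583. Work in radians in the unit-radius frame; every candidate has L = ρ·(t + p + q).
LSL: p² = 2 + d² − 2cos(α−β) + 2d(sin α − sin β) = 16.280332; p = √p² = 4.034889; φ = atan2(cos β − cos α, d + sin α − sin β) = -0.490147 rad; t = (φ − α) mod 2π = 6.224635 rad, q = (β − φ) mod 2π = 3.498594 rad → L = 7.55·(6.224635 + 4.034889 + 3.498594) = 7.55·13.758119 = 103.873795 m
RSR: p² = 2 + d² − 2cos(α−β) + 2d(sin β − sin α) = 25.342007; p = √p² = 5.034085; φ = atan2(cos α − cos β, d − sin α + sin β) = 0.386898 rad; t = (α − φ) mod 2π = 5.464690 rad, q = (φ − β) mod 2π = 3.661636 rad → L = 7.55·(5.464690 + 5.034085 + 3.661636) = 7.55·14.160411 = 106.911104 m
LSR: p² = d² − 2 + 2cos(α−β) + 2d(sin α + sin β) = 10.640098; p = √p² = 3.261916; φ = atan2(−cos α − cos β, d + sin α + sin β) − atan2(−2, p) = 0.571678 rad; t = (φ − α) mod 2π = 1.003275 rad, q = (φ − β) mod 2π = 3.846416 rad → L = 7.55·(1.003275 + 3.261916 + 3.846416) = 7.55·8.111607 = 61.242635 m
RSL: p² = d² − 2 + 2cos(α−β) − 2d(sin α + sin β) = 15.335896; p = √p² = 3.916107; φ = atan2(cos α + cos β, d − sin α − sin β) − atan2(2, p) = -0.491022 rad; t = (α − φ) mod 2π = 0.059425 rad, q = (β − φ) mod 2π = 3.499469 rad → L = 7.55·(0.059425 + 3.916107 + 3.499469) = 7.55·7.475002 = 56.436262 m
RLR: c = (6 − d² + 2cos(α−β) + 2d(sin α − sin β))/8 = -2.167751, |c| > 1 → infeasible
LRL: c = (6 − d² + 2cos(α−β) − 2d(sin α − sin β))/8 = -1.035041, |c| > 1 → infeasible
Shortest: RSL with L = 56.436262 m ≈ 56.4363 m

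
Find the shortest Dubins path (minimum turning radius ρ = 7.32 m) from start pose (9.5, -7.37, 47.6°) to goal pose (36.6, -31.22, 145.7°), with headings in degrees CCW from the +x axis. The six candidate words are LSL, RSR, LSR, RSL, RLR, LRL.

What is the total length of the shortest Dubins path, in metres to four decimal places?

Let ψ = atan2(Δy, Δx) = atan2(-23.85, 27.10) = -41.3502° be the start→goal bearing.
Normalize: d = |goal − start| / ρ = 36.100312/7.32 = 4.931737, α = (θ_start − ψ) mod 360° = 88.9502° = 1.552473 rad, β = (θ_goal − ψ) mod 360° = 187.0502° = 3.264641 rad.
Common terms: sin α = 0.999832, cos α = 0.018322, sin β = -0.122738, cos β = -0.992439, cos(α−β) = -0.140901, d² = 24.322026. Work in radians in the unit-radius frame; every candidate has L = ρ·(t + p + q).
LSL: p² = 2 + d² − 2cos(α−β) + 2d(sin α − sin β) = 37.676271; p = √p² = 6.138100; φ = atan2(cos β − cos α, d + sin α − sin β) = -0.165423 rad; t = (φ − α) mod 2π = 4.565289 rad, q = (β − φ) mod 2π = 3.430065 rad → L = 7.32·(4.565289 + 6.138100 + 3.430065) = 7.32·14.133453 = 103.456878 m
RSR: p² = 2 + d² − 2cos(α−β) + 2d(sin β − sin α) = 15.531385; p = √p² = 3.940988; φ = atan2(cos α − cos β, d − sin α + sin β) = 0.259372 rad; t = (α − φ) mod 2π = 1.293101 rad, q = (φ − β) mod 2π = 3.277917 rad → L = 7.32·(1.293101 + 3.940988 + 3.277917) = 7.32·8.512005 = 62.307878 m
LSR: p² = d² − 2 + 2cos(α−β) + 2d(sin α + sin β) = 30.691415; p = √p² = 5.539983; φ = atan2(−cos α − cos β, d + sin α + sin β) − atan2(−2, p) = 0.512601 rad; t = (φ − α) mod 2π = 5.243313 rad, q = (φ − β) mod 2π = 3.531145 rad → L = 7.32·(5.243313 + 5.539983 + 3.531145) = 7.32·14.314442 = 104.781713 m
RSL: p² = d² − 2 + 2cos(α−β) − 2d(sin α + sin β) = 13.389031; p = √p² = 3.659102; φ = atan2(cos α + cos β, d − sin α − sin β) − atan2(2, p) = -0.735994 rad; t = (α − φ) mod 2π = 2.288467 rad, q = (β − φ) mod 2π = 4.000635 rad → L = 7.32·(2.288467 + 3.659102 + 4.000635) = 7.32·9.948205 = 72.820861 m
RLR: c = (6 − d² + 2cos(α−β) + 2d(sin α − sin β))/8 = -0.941423; p = 2π − arccos c = 3.485563 rad; φ = atan2(cos α − cos β, d − sin α + sin β) = 0.259372 rad; t = (α − φ + p/2) mod 2π = 3.035882 rad, q = (α − β − t + p) mod 2π = 5.020698 rad → L = 7.32·(3.035882 + 3.485563 + 5.020698) = 7.32·11.542143 = 84.488490 m
LRL: c = (6 − d² + 2cos(α−β) − 2d(sin α − sin β))/8 = -3.709534, |c| > 1 → infeasible
Shortest: RSR with L = 62.307878 m ≈ 62.3079 m

62.3079 m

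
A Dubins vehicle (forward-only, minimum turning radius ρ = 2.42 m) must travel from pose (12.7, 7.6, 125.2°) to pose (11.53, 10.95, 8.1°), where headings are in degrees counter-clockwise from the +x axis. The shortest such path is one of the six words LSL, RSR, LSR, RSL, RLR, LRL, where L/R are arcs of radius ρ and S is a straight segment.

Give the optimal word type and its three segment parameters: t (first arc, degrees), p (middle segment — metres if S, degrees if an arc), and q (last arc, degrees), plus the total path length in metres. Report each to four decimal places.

Let ψ = atan2(Δy, Δx) = atan2(3.35, -1.17) = 109.2519° be the start→goal bearing.
Normalize: d = |goal − start| / ρ = 3.548436/2.42 = 1.466296, α = (θ_start − ψ) mod 360° = 15.9481° = 0.278346 rad, β = (θ_goal − ψ) mod 360° = 258.8481° = 4.517751 rad.
Common terms: sin α = 0.274766, cos α = 0.961511, sin β = -0.981118, cos β = -0.193412, cos(α−β) = -0.455545, d² = 2.150024. Work in radians in the unit-radius frame; every candidate has L = ρ·(t + p + q).
LSL: p² = 2 + d² − 2cos(α−β) + 2d(sin α − sin β) = 8.744107; p = √p² = 2.957044; φ = atan2(cos β − cos α, d + sin α − sin β) = -0.401247 rad; t = (φ − α) mod 2π = 5.603592 rad, q = (β − φ) mod 2π = 4.918998 rad → L = 2.42·(5.603592 + 2.957044 + 4.918998) = 2.42·13.479634 = 32.620714 m
RSR: p² = 2 + d² − 2cos(α−β) + 2d(sin β − sin α) = 1.378120; p = √p² = 1.173934; φ = atan2(cos α − cos β, d − sin α + sin β) = 1.390585 rad; t = (α − φ) mod 2π = 5.170946 rad, q = (φ − β) mod 2π = 3.156020 rad → L = 2.42·(5.170946 + 1.173934 + 3.156020) = 2.42·9.500899 = 22.992177 m
LSR: p² = d² − 2 + 2cos(α−β) + 2d(sin α + sin β) = -2.832508 < 0 → infeasible
RSL: p² = d² − 2 + 2cos(α−β) − 2d(sin α + sin β) = 1.310376; p = √p² = 1.144717; φ = atan2(cos α + cos β, d − sin α − sin β) − atan2(2, p) = -0.711132 rad; t = (α − φ) mod 2π = 0.989478 rad, q = (β − φ) mod 2π = 5.228883 rad → L = 2.42·(0.989478 + 1.144717 + 5.228883) = 2.42·7.363078 = 17.818648 m
RLR: c = (6 − d² + 2cos(α−β) + 2d(sin α − sin β))/8 = 0.827735; p = 2π − arccos c = 5.687448 rad; φ = atan2(cos α − cos β, d − sin α + sin β) = 1.390585 rad; t = (α − φ + p/2) mod 2π = 1.731485 rad, q = (α − β − t + p) mod 2π = 5.999744 rad → L = 2.42·(1.731485 + 5.687448 + 5.999744) = 2.42·13.418677 = 32.473197 m
LRL: c = (6 − d² + 2cos(α−β) − 2d(sin α − sin β))/8 = -0.093013; p = 2π − arccos c = 4.619241 rad; φ = atan2(cos β − cos α, d + sin α − sin β) = -0.401247 rad; t = (φ − α + p/2) mod 2π = 1.630027 rad, q = (β − α − t + p) mod 2π = 0.945433 rad → L = 2.42·(1.630027 + 4.619241 + 0.945433) = 2.42·7.194701 = 17.411177 m
Shortest: LRL with L = 17.411177 m ≈ 17.4112 m
Convert LRL to answer units (arcs ×180/π): t = 1.630027·180/π = 93.3937°, p = 4.619241·180/π = 264.6630°, q = 0.945433·180/π = 54.1693°, L = 17.4112 m.

LRL: t = 93.3937°, p = 264.6630°, q = 54.1693°, L = 17.4112 m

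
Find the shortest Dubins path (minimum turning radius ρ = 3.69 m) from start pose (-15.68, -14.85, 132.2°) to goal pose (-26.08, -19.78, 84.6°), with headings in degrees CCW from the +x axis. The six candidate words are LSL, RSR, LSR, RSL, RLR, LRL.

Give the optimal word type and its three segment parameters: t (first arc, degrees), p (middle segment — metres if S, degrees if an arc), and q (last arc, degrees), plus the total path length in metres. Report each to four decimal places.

Let ψ = atan2(Δy, Δx) = atan2(-4.93, -10.40) = -154.6372° be the start→goal bearing.
Normalize: d = |goal − start| / ρ = 11.509340/3.69 = 3.119062, α = (θ_start − ψ) mod 360° = 286.8372° = 5.006254 rad, β = (θ_goal − ψ) mod 360° = 239.2372° = 4.175478 rad.
Common terms: sin α = -0.957131, cos α = 0.289654, sin β = -0.859293, cos β = -0.511484, cos(α−β) = 0.674302, d² = 9.728549. Work in radians in the unit-radius frame; every candidate has L = ρ·(t + p + q).
LSL: p² = 2 + d² − 2cos(α−β) + 2d(sin α − sin β) = 9.769614; p = √p² = 3.125638; φ = atan2(cos β − cos α, d + sin α − sin β) = -0.259205 rad; t = (φ − α) mod 2π = 1.017726 rad, q = (β − φ) mod 2π = 4.434682 rad → L = 3.69·(1.017726 + 3.125638 + 4.434682) = 3.69·8.578047 = 31.652993 m
RSR: p² = 2 + d² − 2cos(α−β) + 2d(sin β − sin α) = 10.990275; p = √p² = 3.315158; φ = atan2(cos α − cos β, d − sin α + sin β) = 0.244075 rad; t = (α − φ) mod 2π = 4.762179 rad, q = (φ − β) mod 2π = 2.351783 rad → L = 3.69·(4.762179 + 3.315158 + 2.351783) = 3.69·10.429120 = 38.483454 m
LSR: p² = d² − 2 + 2cos(α−β) + 2d(sin α + sin β) = -2.253925 < 0 → infeasible
RSL: p² = d² − 2 + 2cos(α−β) − 2d(sin α + sin β) = 20.408233; p = √p² = 4.517547; φ = atan2(cos α + cos β, d − sin α − sin β) − atan2(2, p) = -0.461698 rad; t = (α − φ) mod 2π = 5.467952 rad, q = (β − φ) mod 2π = 4.637175 rad → L = 3.69·(5.467952 + 4.517547 + 4.637175) = 3.69·14.622674 = 53.957669 m
RLR: c = (6 − d² + 2cos(α−β) + 2d(sin α − sin β))/8 = -0.373784; p = 2π − arccos c = 4.329303 rad; φ = atan2(cos α − cos β, d − sin α + sin β) = 0.244075 rad; t = (α − φ + p/2) mod 2π = 0.643645 rad, q = (α − β − t + p) mod 2π = 4.516435 rad → L = 3.69·(0.643645 + 4.329303 + 4.516435) = 3.69·9.489383 = 35.015823 m
LRL: c = (6 − d² + 2cos(α−β) − 2d(sin α − sin β))/8 = -0.221202; p = 2π − arccos c = 4.489342 rad; φ = atan2(cos β − cos α, d + sin α − sin β) = -0.259205 rad; t = (φ − α + p/2) mod 2π = 3.262397 rad, q = (β − α − t + p) mod 2π = 0.396168 rad → L = 3.69·(3.262397 + 4.489342 + 0.396168) = 3.69·8.147908 = 30.065781 m
Shortest: LRL with L = 30.065781 m ≈ 30.0658 m
Convert LRL to answer units (arcs ×180/π): t = 3.262397·180/π = 186.9216°, p = 4.489342·180/π = 257.2204°, q = 0.396168·180/π = 22.6988°, L = 30.0658 m.

LRL: t = 186.9216°, p = 257.2204°, q = 22.6988°, L = 30.0658 m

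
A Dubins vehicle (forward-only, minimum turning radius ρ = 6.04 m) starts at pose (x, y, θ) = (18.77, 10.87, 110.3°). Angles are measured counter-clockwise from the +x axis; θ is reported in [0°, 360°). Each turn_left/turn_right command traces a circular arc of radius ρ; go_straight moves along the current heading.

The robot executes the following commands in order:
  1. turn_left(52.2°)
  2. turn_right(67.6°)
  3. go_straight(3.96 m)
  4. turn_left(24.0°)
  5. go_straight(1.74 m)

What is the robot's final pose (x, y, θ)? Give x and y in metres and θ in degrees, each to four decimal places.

set_pose: (x, y, θ) = (18.7700, 10.8700, 110.3000°), ρ = 6.04
turn_left(52.2°): centre at ρ to the left, rotate +52.2° → (14.9214, 14.5350, 162.5000°)
turn_right(67.6°): centre at ρ to the right, rotate −67.6° → (10.7198, 19.7795, 94.9000°)
go_straight(3.96): x += 3.96·cos θ, y += 3.96·sin θ → (10.3815, 23.7250, 94.9000°)
turn_left(24.0°): centre at ρ to the left, rotate +24.0° → (9.6514, 26.1281, 118.9000°)
go_straight(1.74): x += 1.74·cos θ, y += 1.74·sin θ → (8.8105, 27.6514, 118.9000°)

(8.8105, 27.6514, 118.9000°)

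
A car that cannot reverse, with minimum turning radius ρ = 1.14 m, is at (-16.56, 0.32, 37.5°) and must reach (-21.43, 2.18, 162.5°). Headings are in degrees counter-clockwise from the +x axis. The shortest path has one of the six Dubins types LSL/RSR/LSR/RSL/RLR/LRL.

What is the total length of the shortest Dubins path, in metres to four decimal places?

7.0241 m

Let ψ = atan2(Δy, Δx) = atan2(1.86, -4.87) = 159.0966° be the start→goal bearing.
Normalize: d = |goal − start| / ρ = 5.213108/1.14 = 4.572902, α = (θ_start − ψ) mod 360° = 238.4034° = 4.160924 rad, β = (θ_goal − ψ) mod 360° = 3.4034° = 0.059400 rad.
Common terms: sin α = -0.851758, cos α = -0.523936, sin β = 0.059365, cos β = 0.998236, cos(α−β) = -0.573576, d² = 20.911434. Work in radians in the unit-radius frame; every candidate has L = ρ·(t + p + q).
LSL: p² = 2 + d² − 2cos(α−β) + 2d(sin α − sin β) = 15.725637; p = √p² = 3.965556; φ = atan2(cos β − cos α, d + sin α − sin β) = 0.393960 rad; t = (φ − α) mod 2π = 2.516222 rad, q = (β − φ) mod 2π = 5.948625 rad → L = 1.14·(2.516222 + 3.965556 + 5.948625) = 1.14·12.430403 = 14.170660 m
RSR: p² = 2 + d² − 2cos(α−β) + 2d(sin β − sin α) = 32.391537; p = √p² = 5.691356; φ = atan2(cos α − cos β, d − sin α + sin β) = -0.270749 rad; t = (α − φ) mod 2π = 4.431673 rad, q = (φ − β) mod 2π = 5.953036 rad → L = 1.14·(4.431673 + 5.691356 + 5.953036) = 1.14·16.076065 = 18.326715 m
LSR: p² = d² − 2 + 2cos(α−β) + 2d(sin α + sin β) = 10.517213; p = √p² = 3.243025; φ = atan2(−cos α − cos β, d + sin α + sin β) − atan2(−2, p) = 0.427807 rad; t = (φ − α) mod 2π = 2.550069 rad, q = (φ − β) mod 2π = 0.368407 rad → L = 1.14·(2.550069 + 3.243025 + 0.368407) = 1.14·6.161501 = 7.024111 m
RSL: p² = d² − 2 + 2cos(α−β) − 2d(sin α + sin β) = 25.011350; p = √p² = 5.001135; φ = atan2(cos α + cos β, d − sin α − sin β) − atan2(2, p) = -0.292256 rad; t = (α − φ) mod 2π = 4.453179 rad, q = (β − φ) mod 2π = 0.351656 rad → L = 1.14·(4.453179 + 5.001135 + 0.351656) = 1.14·9.805970 = 11.178806 m
RLR: c = (6 − d² + 2cos(α−β) + 2d(sin α − sin β))/8 = -3.048942, |c| > 1 → infeasible
LRL: c = (6 − d² + 2cos(α−β) − 2d(sin α − sin β))/8 = -0.965705; p = 2π − arccos c = 3.404245 rad; φ = atan2(cos β − cos α, d + sin α − sin β) = 0.393960 rad; t = (φ − α + p/2) mod 2π = 4.218345 rad, q = (β − α − t + p) mod 2π = 1.367562 rad → L = 1.14·(4.218345 + 3.404245 + 1.367562) = 1.14·8.990152 = 10.248774 m
Shortest: LSR with L = 7.024111 m ≈ 7.0241 m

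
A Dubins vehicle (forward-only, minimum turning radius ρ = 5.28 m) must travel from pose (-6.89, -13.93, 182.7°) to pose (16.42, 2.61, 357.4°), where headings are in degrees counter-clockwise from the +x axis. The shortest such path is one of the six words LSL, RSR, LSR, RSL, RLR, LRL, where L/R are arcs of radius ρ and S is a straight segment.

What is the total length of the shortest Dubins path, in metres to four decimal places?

41.1526 m

Let ψ = atan2(Δy, Δx) = atan2(16.54, 23.31) = 35.3582° be the start→goal bearing.
Normalize: d = |goal − start| / ρ = 28.581947/5.28 = 5.413248, α = (θ_start − ψ) mod 360° = 147.3418° = 2.571599 rad, β = (θ_goal − ψ) mod 360° = 322.0418° = 5.620689 rad.
Common terms: sin α = 0.539627, cos α = -0.841904, sin β = -0.615087, cos β = 0.788459, cos(α−β) = -0.995725, d² = 29.303249. Work in radians in the unit-radius frame; every candidate has L = ρ·(t + p + q).
LSL: p² = 2 + d² − 2cos(α−β) + 2d(sin α − sin β) = 45.796203; p = √p² = 6.767289; φ = atan2(cos β − cos α, d + sin α − sin β) = 0.243312 rad; t = (φ − α) mod 2π = 3.954898 rad, q = (β − φ) mod 2π = 5.377377 rad → L = 5.28·(3.954898 + 6.767289 + 5.377377) = 5.28·16.099565 = 85.005702 m
RSR: p² = 2 + d² − 2cos(α−β) + 2d(sin β − sin α) = 20.793194; p = √p² = 4.559955; φ = atan2(cos α − cos β, d − sin α + sin β) = -0.365632 rad; t = (α − φ) mod 2π = 2.937231 rad, q = (φ − β) mod 2π = 0.296865 rad → L = 5.28·(2.937231 + 4.559955 + 0.296865) = 5.28·7.794051 = 41.152587 m
LSR: p² = d² − 2 + 2cos(α−β) + 2d(sin α + sin β) = 24.494831; p = √p² = 4.949225; φ = atan2(−cos α − cos β, d + sin α + sin β) − atan2(−2, p) = 0.394051 rad; t = (φ − α) mod 2π = 4.105638 rad, q = (φ − β) mod 2π = 1.056548 rad → L = 5.28·(4.105638 + 4.949225 + 1.056548) = 5.28·10.111411 = 53.388248 m
RSL: p² = d² − 2 + 2cos(α−β) − 2d(sin α + sin β) = 26.128768; p = √p² = 5.111631; φ = atan2(cos α + cos β, d − sin α − sin β) − atan2(2, p) = -0.382690 rad; t = (α − φ) mod 2π = 2.954289 rad, q = (β − φ) mod 2π = 6.003379 rad → L = 5.28·(2.954289 + 5.111631 + 6.003379) = 5.28·14.069299 = 74.285898 m
RLR: c = (6 − d² + 2cos(α−β) + 2d(sin α − sin β))/8 = -1.599149, |c| > 1 → infeasible
LRL: c = (6 − d² + 2cos(α−β) − 2d(sin α − sin β))/8 = -4.724525, |c| > 1 → infeasible
Shortest: RSR with L = 41.152587 m ≈ 41.1526 m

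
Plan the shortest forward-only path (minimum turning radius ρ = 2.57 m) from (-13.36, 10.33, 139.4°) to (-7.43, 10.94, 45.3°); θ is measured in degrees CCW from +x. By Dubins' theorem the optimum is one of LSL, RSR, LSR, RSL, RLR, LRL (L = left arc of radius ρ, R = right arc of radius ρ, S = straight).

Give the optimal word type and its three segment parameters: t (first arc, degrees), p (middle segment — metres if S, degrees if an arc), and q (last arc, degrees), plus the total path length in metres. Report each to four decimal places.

Let ψ = atan2(Δy, Δx) = atan2(0.61, 5.93) = 5.8732° be the start→goal bearing.
Normalize: d = |goal − start| / ρ = 5.961292/2.57 = 2.319569, α = (θ_start − ψ) mod 360° = 133.5268° = 2.330483 rad, β = (θ_goal − ψ) mod 360° = 39.4268° = 0.688128 rad.
Common terms: sin α = 0.725052, cos α = -0.688694, sin β = 0.635092, cos β = 0.772436, cos(α−β) = -0.071497, d² = 5.380399. Work in radians in the unit-radius frame; every candidate has L = ρ·(t + p + q).
LSL: p² = 2 + d² − 2cos(α−β) + 2d(sin α − sin β) = 7.940730; p = √p² = 2.817930; φ = atan2(cos β − cos α, d + sin α − sin β) = 0.545110 rad; t = (φ − α) mod 2π = 4.497812 rad, q = (β − φ) mod 2π = 0.143018 rad → L = 2.57·(4.497812 + 2.817930 + 0.143018) = 2.57·7.458761 = 19.169015 m
RSR: p² = 2 + d² − 2cos(α−β) + 2d(sin β − sin α) = 7.106058; p = √p² = 2.665719; φ = atan2(cos α − cos β, d − sin α + sin β) = -0.580113 rad; t = (α − φ) mod 2π = 2.910596 rad, q = (φ − β) mod 2π = 5.014944 rad → L = 2.57·(2.910596 + 2.665719 + 5.014944) = 2.57·10.591259 = 27.219536 m
LSR: p² = d² − 2 + 2cos(α−β) + 2d(sin α + sin β) = 9.547301; p = √p² = 3.089871; φ = atan2(−cos α − cos β, d + sin α + sin β) − atan2(−2, p) = 0.551704 rad; t = (φ − α) mod 2π = 4.504407 rad, q = (φ − β) mod 2π = 6.146762 rad → L = 2.57·(4.504407 + 3.089871 + 6.146762) = 2.57·13.741039 = 35.314470 m
RSL: p² = d² − 2 + 2cos(α−β) − 2d(sin α + sin β) = -3.072492 < 0 → infeasible
RLR: c = (6 − d² + 2cos(α−β) + 2d(sin α − sin β))/8 = 0.111743; p = 2π − arccos c = 4.824366 rad; φ = atan2(cos α − cos β, d − sin α + sin β) = -0.580113 rad; t = (α − φ + p/2) mod 2π = 5.322779 rad, q = (α − β − t + p) mod 2π = 1.143942 rad → L = 2.57·(5.322779 + 4.824366 + 1.143942) = 2.57·11.291086 = 29.018091 m
LRL: c = (6 − d² + 2cos(α−β) − 2d(sin α − sin β))/8 = 0.007409; p = 2π − arccos c = 4.719798 rad; φ = atan2(cos β − cos α, d + sin α − sin β) = 0.545110 rad; t = (φ − α + p/2) mod 2π = 0.574526 rad, q = (β − α − t + p) mod 2π = 2.502917 rad → L = 2.57·(0.574526 + 4.719798 + 2.502917) = 2.57·7.797241 = 20.038909 m
Shortest: LSL with L = 19.169015 m ≈ 19.1690 m
Convert LSL to answer units (arcs ×180/π): t = 4.497812·180/π = 257.7057°, p = ρ·p = 2.57·2.817930 = 7.2421 m, q = 0.143018·180/π = 8.1943°, L = 19.1690 m.

LSL: t = 257.7057°, p = 7.2421 m, q = 8.1943°, L = 19.1690 m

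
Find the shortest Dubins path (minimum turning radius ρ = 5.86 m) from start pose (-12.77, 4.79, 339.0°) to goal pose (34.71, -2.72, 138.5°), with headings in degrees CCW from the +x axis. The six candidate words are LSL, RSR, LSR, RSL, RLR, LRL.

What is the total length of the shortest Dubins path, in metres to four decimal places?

Let ψ = atan2(Δy, Δx) = atan2(-7.51, 47.48) = -8.9881° be the start→goal bearing.
Normalize: d = |goal − start| / ρ = 48.070266/5.86 = 8.203117, α = (θ_start − ψ) mod 360° = 347.9881° = 6.073538 rad, β = (θ_goal − ψ) mod 360° = 147.4881° = 2.574153 rad.
Common terms: sin α = -0.208115, cos α = 0.978104, sin β = 0.537475, cos β = -0.843280, cos(α−β) = -0.936672, d² = 67.291130. Work in radians in the unit-radius frame; every candidate has L = ρ·(t + p + q).
LSL: p² = 2 + d² − 2cos(α−β) + 2d(sin α − sin β) = 58.932166; p = √p² = 7.676729; φ = atan2(cos β − cos α, d + sin α − sin β) = -0.239545 rad; t = (φ − α) mod 2π = 6.253287 rad, q = (β − φ) mod 2π = 2.813698 rad → L = 5.86·(6.253287 + 7.676729 + 2.813698) = 5.86·16.743714 = 98.118166 m
RSR: p² = 2 + d² − 2cos(α−β) + 2d(sin β − sin α) = 83.396783; p = √p² = 9.132184; φ = atan2(cos α − cos β, d − sin α + sin β) = 0.200793 rad; t = (α − φ) mod 2π = 5.872745 rad, q = (φ − β) mod 2π = 3.909825 rad → L = 5.86·(5.872745 + 9.132184 + 3.909825) = 5.86·18.914754 = 110.840461 m
LSR: p² = d² − 2 + 2cos(α−β) + 2d(sin α + sin β) = 68.821343; p = √p² = 8.295863; φ = atan2(−cos α − cos β, d + sin α + sin β) − atan2(−2, p) = 0.220770 rad; t = (φ − α) mod 2π = 0.430417 rad, q = (φ − β) mod 2π = 3.929802 rad → L = 5.86·(0.430417 + 8.295863 + 3.929802) = 5.86·12.656081 = 74.164637 m
RSL: p² = d² − 2 + 2cos(α−β) − 2d(sin α + sin β) = 58.014229; p = √p² = 7.616707; φ = atan2(cos α + cos β, d − sin α − sin β) − atan2(2, p) = -0.239662 rad; t = (α − φ) mod 2π = 0.030015 rad, q = (β − φ) mod 2π = 2.813815 rad → L = 5.86·(0.030015 + 7.616707 + 2.813815) = 5.86·10.460538 = 61.298753 m
RLR: c = (6 − d² + 2cos(α−β) + 2d(sin α − sin β))/8 = -9.424598, |c| > 1 → infeasible
LRL: c = (6 − d² + 2cos(α−β) − 2d(sin α − sin β))/8 = -6.366521, |c| > 1 → infeasible
Shortest: RSL with L = 61.298753 m ≈ 61.2988 m

61.2988 m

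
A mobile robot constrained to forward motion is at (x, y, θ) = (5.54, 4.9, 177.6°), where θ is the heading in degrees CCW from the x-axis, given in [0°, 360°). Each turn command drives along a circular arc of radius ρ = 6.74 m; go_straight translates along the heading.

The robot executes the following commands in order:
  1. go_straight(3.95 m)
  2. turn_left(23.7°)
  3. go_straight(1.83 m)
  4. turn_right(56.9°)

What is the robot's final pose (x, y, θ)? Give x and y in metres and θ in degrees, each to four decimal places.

set_pose: (x, y, θ) = (5.5400, 4.9000, 177.6000°), ρ = 6.74
go_straight(3.95): x += 3.95·cos θ, y += 3.95·sin θ → (1.5935, 5.0654, 177.6000°)
turn_left(23.7°): centre at ρ to the left, rotate +23.7° → (-1.1371, 4.6109, 201.3000°)
go_straight(1.83): x += 1.83·cos θ, y += 1.83·sin θ → (-2.8421, 3.9462, 201.3000°)
turn_right(56.9°): centre at ρ to the right, rotate −56.9° → (-9.2139, 4.7455, 144.4000°)

(-9.2139, 4.7455, 144.4000°)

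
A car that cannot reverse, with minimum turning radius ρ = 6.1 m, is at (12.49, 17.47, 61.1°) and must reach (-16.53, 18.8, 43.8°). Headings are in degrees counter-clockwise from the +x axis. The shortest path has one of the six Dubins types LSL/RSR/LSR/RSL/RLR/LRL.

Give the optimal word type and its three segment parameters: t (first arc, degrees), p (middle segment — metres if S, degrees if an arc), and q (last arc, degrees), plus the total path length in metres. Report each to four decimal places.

Let ψ = atan2(Δy, Δx) = atan2(1.33, -29.02) = 177.3759° be the start→goal bearing.
Normalize: d = |goal − start| / ρ = 29.050461/6.1 = 4.762371, α = (θ_start − ψ) mod 360° = 243.7241° = 4.253787 rad, β = (θ_goal − ψ) mod 360° = 226.4241° = 3.951845 rad.
Common terms: sin α = -0.896672, cos α = -0.442695, sin β = -0.724461, cos β = -0.689315, cos(α−β) = 0.954761, d² = 22.680175. Work in radians in the unit-radius frame; every candidate has L = ρ·(t + p + q).
LSL: p² = 2 + d² − 2cos(α−β) + 2d(sin α − sin β) = 21.130387; p = √p² = 4.596780; φ = atan2(cos β − cos α, d + sin α − sin β) = -0.053677 rad; t = (φ − α) mod 2π = 1.975722 rad, q = (β − φ) mod 2π = 4.005522 rad → L = 6.1·(1.975722 + 4.596780 + 4.005522) = 6.1·10.578023 = 64.525943 m
RSR: p² = 2 + d² − 2cos(α−β) + 2d(sin β − sin α) = 24.410919; p = √p² = 4.940741; φ = atan2(cos α − cos β, d − sin α + sin β) = 0.049936 rad; t = (α − φ) mod 2π = 4.203851 rad, q = (φ − β) mod 2π = 2.381277 rad → L = 6.1·(4.203851 + 4.940741 + 2.381277) = 6.1·11.525868 = 70.307795 m
LSR: p² = d² − 2 + 2cos(α−β) + 2d(sin α + sin β) = 7.148817; p = √p² = 2.673727; φ = atan2(−cos α − cos β, d + sin α + sin β) − atan2(−2, p) = 0.988116 rad; t = (φ − α) mod 2π = 3.017514 rad, q = (φ − β) mod 2π = 3.319456 rad → L = 6.1·(3.017514 + 2.673727 + 3.319456) = 6.1·9.010698 = 54.965256 m
RSL: p² = d² − 2 + 2cos(α−β) − 2d(sin α + sin β) = 38.030576; p = √p² = 6.166894; φ = atan2(cos α + cos β, d − sin α − sin β) − atan2(2, p) = -0.489119 rad; t = (α − φ) mod 2π = 4.742906 rad, q = (β − φ) mod 2π = 4.440964 rad → L = 6.1·(4.742906 + 6.166894 + 4.440964) = 6.1·15.350764 = 93.639660 m
RLR: c = (6 − d² + 2cos(α−β) + 2d(sin α − sin β))/8 = -2.051365, |c| > 1 → infeasible
LRL: c = (6 − d² + 2cos(α−β) − 2d(sin α − sin β))/8 = -1.641298, |c| > 1 → infeasible
Shortest: LSR with L = 54.965256 m ≈ 54.9653 m
Convert LSR to answer units (arcs ×180/π): t = 3.017514·180/π = 172.8908°, p = ρ·p = 6.1·2.673727 = 16.3097 m, q = 3.319456·180/π = 190.1908°, L = 54.9653 m.

LSR: t = 172.8908°, p = 16.3097 m, q = 190.1908°, L = 54.9653 m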